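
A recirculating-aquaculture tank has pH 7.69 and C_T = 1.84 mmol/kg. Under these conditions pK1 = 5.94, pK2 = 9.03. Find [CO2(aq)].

[CO2*] = 0.0308 mmol/kg

α₀ = 1 / (1 + K1/[H⁺] + K1K2/[H⁺]²) = 1 / (1 + 10^+1.75 + 10^+0.41)
   = 1 / (1 + 56.234 + 2.5704) = 1/59.805 = 0.01672
[CO2*] = α₀ × DIC = 0.01672 × 1.84 = 0.0308 mmol/kg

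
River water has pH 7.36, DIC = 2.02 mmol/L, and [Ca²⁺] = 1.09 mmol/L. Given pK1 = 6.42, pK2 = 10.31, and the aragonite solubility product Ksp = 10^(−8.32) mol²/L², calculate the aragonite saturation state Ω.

Ω = 0.463

α₂ = 1 / (1 + [H⁺]/K2 + [H⁺]²/(K1K2)) = 1 / (1 + 10^+2.95 + 10^+2.01)
   = 1 / (1 + 891.25 + 102.33) = 1/994.58 = 0.001005
[CO3²⁻] = α₂ × DIC = 0.001005 × 2.02 = 0.002031 mmol/L = 2.031 μmol/L
Ksp = 10^(−8.32) = 4.786×10^-9
Ω = [Ca²⁺][CO3²⁻]/Ksp = (1.09×10^-3)(2.031×10^-6) / 4.786×10^-9 = 0.463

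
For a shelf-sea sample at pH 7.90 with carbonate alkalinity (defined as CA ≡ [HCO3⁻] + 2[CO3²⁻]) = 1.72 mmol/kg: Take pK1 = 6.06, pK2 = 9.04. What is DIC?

DIC = 1.63 mmol/kg

CA = [HCO3⁻] + 2[CO3²⁻] = (α₁ + 2α₂)·DIC
At pH 7.90: [H⁺]/K1 = 10^-1.84 = 0.014454, K2/[H⁺] = 10^-1.14 = 0.072444
α₁ = 1/(1 + 0.014454 + 0.072444) = 1/1.0869 = 0.9200; α₂ = α₁·K2/[H⁺] = 0.06665
α₁ + 2α₂ = 1.0534
DIC = CA / (α₁ + 2α₂) = 1.72 / 1.0534 = 1.63 mmol/kg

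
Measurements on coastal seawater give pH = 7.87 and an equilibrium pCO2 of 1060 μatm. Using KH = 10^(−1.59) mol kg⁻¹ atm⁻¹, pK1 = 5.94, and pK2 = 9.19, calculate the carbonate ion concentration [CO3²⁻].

[CO2*] = KH · pCO2 = 10^(−1.59) × 1060×10^-6 = 2.725×10^-5 mol/kg
α₀ = 1/(1 + K1/[H⁺] + K1K2/[H⁺]²) = 1/(1 + 10^+1.93 + 10^+0.61) = 0.01109
DIC = [CO2*]/α₀ = 2.725×10^-5 / 0.01109 = 2.457 mmol/kg
[CO3²⁻] = α₂·DIC; α₂ = 0.04517, so [CO3²⁻] = 0.04517 × 2.457 = 0.111 mmol/kg

[CO3²⁻] = 0.111 mmol/kg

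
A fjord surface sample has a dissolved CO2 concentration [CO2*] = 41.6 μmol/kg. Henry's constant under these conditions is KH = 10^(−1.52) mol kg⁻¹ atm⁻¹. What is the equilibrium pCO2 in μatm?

KH = 10^(−1.52) = 3.020×10^-2 mol kg⁻¹ atm⁻¹
pCO2 = [CO2*]/KH = 41.6×10^-6 / 3.020×10^-2 = 1.38×10^-3 atm = 1380 μatm

pCO2 = 1380 μatm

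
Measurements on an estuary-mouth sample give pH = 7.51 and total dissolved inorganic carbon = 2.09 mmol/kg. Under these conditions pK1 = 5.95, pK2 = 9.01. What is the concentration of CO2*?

[CO2*] = 0.0543 mmol/kg

α₀ = 1 / (1 + K1/[H⁺] + K1K2/[H⁺]²) = 1 / (1 + 10^+1.56 + 10^+0.06)
   = 1 / (1 + 36.308 + 1.1482) = 1/38.456 = 0.02600
[CO2*] = α₀ × DIC = 0.02600 × 2.09 = 0.0543 mmol/kg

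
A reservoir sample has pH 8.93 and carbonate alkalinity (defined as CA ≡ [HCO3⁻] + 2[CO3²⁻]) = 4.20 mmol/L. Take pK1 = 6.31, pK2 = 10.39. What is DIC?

CA = [HCO3⁻] + 2[CO3²⁻] = (α₁ + 2α₂)·DIC
At pH 8.93: [H⁺]/K1 = 10^-2.62 = 0.0023988, K2/[H⁺] = 10^-1.46 = 0.034674
α₁ = 1/(1 + 0.0023988 + 0.034674) = 1/1.0371 = 0.9643; α₂ = α₁·K2/[H⁺] = 0.03343
α₁ + 2α₂ = 1.0311
DIC = CA / (α₁ + 2α₂) = 4.20 / 1.0311 = 4.07 mmol/L

DIC = 4.07 mmol/L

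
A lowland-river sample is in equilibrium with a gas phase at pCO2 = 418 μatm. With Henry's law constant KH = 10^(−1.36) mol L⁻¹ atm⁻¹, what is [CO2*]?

KH = 10^(−1.36) = 4.365×10^-2 mol L⁻¹ atm⁻¹
[CO2*] = KH · pCO2 = 4.365×10^-2 × 418×10^-6 atm = 1.82×10^-5 mol/L

[CO2*] = 18.2 μmol/L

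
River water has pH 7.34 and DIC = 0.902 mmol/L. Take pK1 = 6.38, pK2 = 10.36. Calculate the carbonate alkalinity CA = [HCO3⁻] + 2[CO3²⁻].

CA = [HCO3⁻] + 2[CO3²⁻] = (α₁ + 2α₂)·DIC
At pH 7.34: [H⁺]/K1 = 10^-0.96 = 0.10965, K2/[H⁺] = 10^-3.02 = 0.00095499
α₁ = 1/(1 + 0.10965 + 0.00095499) = 1/1.1106 = 0.9004; α₂ = α₁·K2/[H⁺] = 0.0008599
α₁ + 2α₂ = 0.9021
CA = 0.9021 × 0.902 = 0.814 mmol/L

CA = 0.814 mmol/L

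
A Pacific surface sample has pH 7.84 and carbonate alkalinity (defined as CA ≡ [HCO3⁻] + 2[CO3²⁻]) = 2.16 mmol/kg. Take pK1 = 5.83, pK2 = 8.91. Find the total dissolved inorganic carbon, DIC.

CA = [HCO3⁻] + 2[CO3²⁻] = (α₁ + 2α₂)·DIC
At pH 7.84: [H⁺]/K1 = 10^-2.01 = 0.0097724, K2/[H⁺] = 10^-1.07 = 0.085114
α₁ = 1/(1 + 0.0097724 + 0.085114) = 1/1.0949 = 0.9133; α₂ = α₁·K2/[H⁺] = 0.07774
α₁ + 2α₂ = 1.0688
DIC = CA / (α₁ + 2α₂) = 2.16 / 1.0688 = 2.02 mmol/kg

DIC = 2.02 mmol/kg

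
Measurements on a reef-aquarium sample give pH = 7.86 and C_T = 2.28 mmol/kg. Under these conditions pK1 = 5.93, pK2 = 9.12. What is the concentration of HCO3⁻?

[HCO3⁻] = 2.14 mmol/kg

α₁ = 1 / (1 + [H⁺]/K1 + K2/[H⁺]) = 1 / (1 + 10^-1.93 + 10^-1.26)
   = 1 / (1 + 0.011749 + 0.054954) = 1/1.0667 = 0.9375
[HCO3⁻] = α₁ × DIC = 0.9375 × 2.28 = 2.14 mmol/kg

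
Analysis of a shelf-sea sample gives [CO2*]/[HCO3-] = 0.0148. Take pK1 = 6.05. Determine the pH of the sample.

From K1 = [H⁺][HCO3-]/[CO2*]:  pH = pK1 − log₁₀([CO2*]/[HCO3-])
log₁₀(0.0148) = -1.830
pH = 6.05 − (-1.830) = 7.88

pH = 7.88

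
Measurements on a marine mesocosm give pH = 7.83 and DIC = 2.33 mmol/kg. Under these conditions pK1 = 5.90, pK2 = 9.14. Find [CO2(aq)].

α₀ = 1 / (1 + K1/[H⁺] + K1K2/[H⁺]²) = 1 / (1 + 10^+1.93 + 10^+0.62)
   = 1 / (1 + 85.114 + 4.1687) = 1/90.282 = 0.01108
[CO2*] = α₀ × DIC = 0.01108 × 2.33 = 0.0258 mmol/kg

[CO2*] = 0.0258 mmol/kg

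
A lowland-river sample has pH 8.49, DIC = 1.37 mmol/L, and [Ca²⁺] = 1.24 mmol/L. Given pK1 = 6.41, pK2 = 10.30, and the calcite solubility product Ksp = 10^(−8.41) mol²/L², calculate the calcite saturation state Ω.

α₂ = 1 / (1 + [H⁺]/K2 + [H⁺]²/(K1K2)) = 1 / (1 + 10^+1.81 + 10^-0.27)
   = 1 / (1 + 64.565 + 0.53703) = 1/66.102 = 0.01513
[CO3²⁻] = α₂ × DIC = 0.01513 × 1.37 = 0.02073 mmol/L
Ksp = 10^(−8.41) = 3.890×10^-9
Ω = [Ca²⁺][CO3²⁻]/Ksp = (1.24×10^-3)(2.073×10^-5) / 3.890×10^-9 = 6.61

Ω = 6.61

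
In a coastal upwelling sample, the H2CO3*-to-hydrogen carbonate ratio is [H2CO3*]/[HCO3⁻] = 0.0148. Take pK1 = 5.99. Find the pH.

From K1 = [H⁺][HCO3⁻]/[H2CO3*]:  pH = pK1 − log₁₀([H2CO3*]/[HCO3⁻])
log₁₀(0.0148) = -1.830
pH = 5.99 − (-1.830) = 7.82

pH = 7.82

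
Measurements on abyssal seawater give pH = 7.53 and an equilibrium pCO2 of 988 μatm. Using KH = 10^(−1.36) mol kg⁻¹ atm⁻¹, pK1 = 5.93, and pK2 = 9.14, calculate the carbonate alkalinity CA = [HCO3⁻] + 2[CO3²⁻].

CA = 1.80 mmol/kg

[CO2*] = KH · pCO2 = 10^(−1.36) × 988×10^-6 = 4.313×10^-5 mol/kg
α₀ = 1/(1 + K1/[H⁺] + K1K2/[H⁺]²) = 1/(1 + 10^+1.60 + 10^-0.01) = 0.02393
DIC = [CO2*]/α₀ = 4.313×10^-5 / 0.02393 = 1.802 mmol/kg
CA = (α₁ + 2α₂)·DIC = (0.9527 + 2×0.02339) × 1.802 = 1.80 mmol/kg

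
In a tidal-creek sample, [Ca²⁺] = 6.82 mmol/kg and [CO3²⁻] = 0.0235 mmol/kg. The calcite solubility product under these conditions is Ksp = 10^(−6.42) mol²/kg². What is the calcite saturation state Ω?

Ω = 0.422

Ksp = 10^(−6.42) = 3.802×10^-7
Ω = [Ca²⁺][CO3²⁻]/Ksp = (6.82×10^-3)(0.0235×10^-3) / 3.802×10^-7 = 0.422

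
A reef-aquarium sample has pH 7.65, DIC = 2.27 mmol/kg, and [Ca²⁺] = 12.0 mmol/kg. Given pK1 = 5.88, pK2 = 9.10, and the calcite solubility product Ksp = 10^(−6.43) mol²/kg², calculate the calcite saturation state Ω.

α₂ = 1 / (1 + [H⁺]/K2 + [H⁺]²/(K1K2)) = 1 / (1 + 10^+1.45 + 10^-0.32)
   = 1 / (1 + 28.184 + 0.47863) = 1/29.662 = 0.03371
[CO3²⁻] = α₂ × DIC = 0.03371 × 2.27 = 0.07653 mmol/kg
Ksp = 10^(−6.43) = 3.715×10^-7
Ω = [Ca²⁺][CO3²⁻]/Ksp = (12.0×10^-3)(7.653×10^-5) / 3.715×10^-7 = 2.47

Ω = 2.47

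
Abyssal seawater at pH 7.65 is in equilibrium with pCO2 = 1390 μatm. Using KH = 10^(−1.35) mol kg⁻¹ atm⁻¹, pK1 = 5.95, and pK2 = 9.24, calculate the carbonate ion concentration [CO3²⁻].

[CO3²⁻] = 0.0800 mmol/kg

[CO2*] = KH · pCO2 = 10^(−1.35) × 1390×10^-6 = 6.209×10^-5 mol/kg
α₀ = 1/(1 + K1/[H⁺] + K1K2/[H⁺]²) = 1/(1 + 10^+1.70 + 10^+0.11) = 0.01908
DIC = [CO2*]/α₀ = 6.209×10^-5 / 0.01908 = 3.254 mmol/kg
[CO3²⁻] = α₂·DIC; α₂ = 0.02458, so [CO3²⁻] = 0.02458 × 3.254 = 0.0800 mmol/kg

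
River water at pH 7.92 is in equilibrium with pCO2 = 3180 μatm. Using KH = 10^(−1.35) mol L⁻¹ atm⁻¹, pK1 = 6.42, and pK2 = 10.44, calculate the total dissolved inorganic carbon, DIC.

[CO2*] = KH · pCO2 = 10^(−1.35) × 3180×10^-6 = 1.420×10^-4 mol/L
α₀ = 1/(1 + K1/[H⁺] + K1K2/[H⁺]²) = 1/(1 + 10^+1.50 + 10^-1.02) = 0.03056
DIC = [CO2*]/α₀ = 1.420×10^-4 / 0.03056 = 4.65 mmol/L

DIC = 4.65 mmol/L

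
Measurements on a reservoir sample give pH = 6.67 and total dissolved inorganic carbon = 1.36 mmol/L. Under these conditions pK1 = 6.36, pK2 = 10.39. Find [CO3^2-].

α₂ = 1 / (1 + [H⁺]/K2 + [H⁺]²/(K1K2)) = 1 / (1 + 10^+3.72 + 10^+3.41)
   = 1 / (1 + 5248.1 + 2570.4) = 1/7819.5 = 0.0001279
[CO3²⁻] = α₂ × DIC = 0.0001279 × 1.36 = 0.000174 mmol/L = 0.174 μmol/L

[CO3²⁻] = 0.174 μmol/L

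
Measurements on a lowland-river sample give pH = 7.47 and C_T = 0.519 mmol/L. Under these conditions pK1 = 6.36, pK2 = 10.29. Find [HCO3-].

α₁ = 1 / (1 + [H⁺]/K1 + K2/[H⁺]) = 1 / (1 + 10^-1.11 + 10^-2.82)
   = 1 / (1 + 0.077625 + 0.0015136) = 1/1.0791 = 0.9267
[HCO3⁻] = α₁ × DIC = 0.9267 × 0.519 = 0.481 mmol/L

[HCO3⁻] = 0.481 mmol/L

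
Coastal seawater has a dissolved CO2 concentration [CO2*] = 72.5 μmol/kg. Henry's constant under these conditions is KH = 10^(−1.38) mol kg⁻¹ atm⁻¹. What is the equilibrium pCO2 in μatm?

pCO2 = 1740 μatm

KH = 10^(−1.38) = 4.169×10^-2 mol kg⁻¹ atm⁻¹
pCO2 = [CO2*]/KH = 72.5×10^-6 / 4.169×10^-2 = 1.74×10^-3 atm = 1740 μatm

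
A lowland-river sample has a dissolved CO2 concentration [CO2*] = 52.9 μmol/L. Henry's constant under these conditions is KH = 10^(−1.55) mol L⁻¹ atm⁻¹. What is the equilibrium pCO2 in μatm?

KH = 10^(−1.55) = 2.818×10^-2 mol L⁻¹ atm⁻¹
pCO2 = [CO2*]/KH = 52.9×10^-6 / 2.818×10^-2 = 1.88×10^-3 atm = 1880 μatm

pCO2 = 1880 μatm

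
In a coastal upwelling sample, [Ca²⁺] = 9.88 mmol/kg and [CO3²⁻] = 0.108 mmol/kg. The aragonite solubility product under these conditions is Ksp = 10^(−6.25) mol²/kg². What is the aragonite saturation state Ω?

Ksp = 10^(−6.25) = 5.623×10^-7
Ω = [Ca²⁺][CO3²⁻]/Ksp = (9.88×10^-3)(0.108×10^-3) / 5.623×10^-7 = 1.90

Ω = 1.90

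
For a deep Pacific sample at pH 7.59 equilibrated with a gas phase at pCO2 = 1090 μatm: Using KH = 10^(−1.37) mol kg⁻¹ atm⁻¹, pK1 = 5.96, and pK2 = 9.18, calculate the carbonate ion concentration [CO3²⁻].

[CO2*] = KH · pCO2 = 10^(−1.37) × 1090×10^-6 = 4.650×10^-5 mol/kg
α₀ = 1/(1 + K1/[H⁺] + K1K2/[H⁺]²) = 1/(1 + 10^+1.63 + 10^+0.04) = 0.02234
DIC = [CO2*]/α₀ = 4.650×10^-5 / 0.02234 = 2.081 mmol/kg
[CO3²⁻] = α₂·DIC; α₂ = 0.02450, so [CO3²⁻] = 0.02450 × 2.081 = 0.0510 mmol/kg

[CO3²⁻] = 0.0510 mmol/kg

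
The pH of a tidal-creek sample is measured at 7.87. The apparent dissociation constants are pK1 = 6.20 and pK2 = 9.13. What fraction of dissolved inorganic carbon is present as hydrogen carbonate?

α₁ = 0.929

α₁ = 1 / (1 + [H⁺]/K1 + K2/[H⁺]) = 1 / (1 + 10^-1.67 + 10^-1.26)
   = 1 / (1 + 0.021380 + 0.054954) = 1/1.0763 = 0.9291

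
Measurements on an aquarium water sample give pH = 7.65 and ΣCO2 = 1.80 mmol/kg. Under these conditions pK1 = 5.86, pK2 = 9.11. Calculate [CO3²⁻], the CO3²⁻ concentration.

[CO3²⁻] = 0.0594 mmol/kg

α₂ = 1 / (1 + [H⁺]/K2 + [H⁺]²/(K1K2)) = 1 / (1 + 10^+1.46 + 10^-0.33)
   = 1 / (1 + 28.840 + 0.46774) = 1/30.308 = 0.03299
[CO3²⁻] = α₂ × DIC = 0.03299 × 1.80 = 0.0594 mmol/kg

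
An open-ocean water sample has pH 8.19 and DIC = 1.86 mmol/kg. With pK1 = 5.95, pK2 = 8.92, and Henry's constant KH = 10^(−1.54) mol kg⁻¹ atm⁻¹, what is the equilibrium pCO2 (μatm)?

pCO2 = 311 μatm

α₀ = 1 / (1 + K1/[H⁺] + K1K2/[H⁺]²) = 1 / (1 + 10^+2.24 + 10^+1.51)
   = 1 / (1 + 173.78 + 32.359) = 1/207.14 = 0.004828
[CO2*] = α₀ × DIC = 0.004828 × 1.86 = 0.008979 mmol/kg = 8.979 μmol/kg
pCO2 = [CO2*]/KH = 8.979×10^-6 / 2.884×10^-2 = 311 μatm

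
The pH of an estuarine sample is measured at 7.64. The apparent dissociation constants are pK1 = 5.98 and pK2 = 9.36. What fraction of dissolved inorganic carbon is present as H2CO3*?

α₀ = 1 / (1 + K1/[H⁺] + K1K2/[H⁺]²) = 1 / (1 + 10^+1.66 + 10^-0.06)
   = 1 / (1 + 45.709 + 0.87096) = 1/47.580 = 0.02102

α₀ = 0.0210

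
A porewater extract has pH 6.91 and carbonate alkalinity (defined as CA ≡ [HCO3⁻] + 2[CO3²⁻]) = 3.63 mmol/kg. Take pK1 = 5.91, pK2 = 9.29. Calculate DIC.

CA = [HCO3⁻] + 2[CO3²⁻] = (α₁ + 2α₂)·DIC
At pH 6.91: [H⁺]/K1 = 10^-1.00 = 0.10000, K2/[H⁺] = 10^-2.38 = 0.0041687
α₁ = 1/(1 + 0.10000 + 0.0041687) = 1/1.1042 = 0.9057; α₂ = α₁·K2/[H⁺] = 0.003775
α₁ + 2α₂ = 0.9132
DIC = CA / (α₁ + 2α₂) = 3.63 / 0.9132 = 3.97 mmol/kg

DIC = 3.97 mmol/kg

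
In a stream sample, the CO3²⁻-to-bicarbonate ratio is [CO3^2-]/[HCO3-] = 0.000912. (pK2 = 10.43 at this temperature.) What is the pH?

pH = 7.39

From K2 = [H⁺][CO3^2-]/[HCO3-]:  pH = pK2 + log₁₀([CO3^2-]/[HCO3-])
log₁₀(0.000912) = -3.040
pH = 10.43 + (-3.040) = 7.39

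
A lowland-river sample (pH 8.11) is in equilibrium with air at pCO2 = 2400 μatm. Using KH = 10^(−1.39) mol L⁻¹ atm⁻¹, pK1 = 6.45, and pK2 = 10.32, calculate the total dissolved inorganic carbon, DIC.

DIC = 4.59 mmol/L

[CO2*] = KH · pCO2 = 10^(−1.39) × 2400×10^-6 = 9.777×10^-5 mol/L
α₀ = 1/(1 + K1/[H⁺] + K1K2/[H⁺]²) = 1/(1 + 10^+1.66 + 10^-0.55) = 0.02128
DIC = [CO2*]/α₀ = 9.777×10^-5 / 0.02128 = 4.59 mmol/L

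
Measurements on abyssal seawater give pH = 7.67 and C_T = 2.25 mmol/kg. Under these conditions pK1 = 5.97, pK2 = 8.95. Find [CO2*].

α₀ = 1 / (1 + K1/[H⁺] + K1K2/[H⁺]²) = 1 / (1 + 10^+1.70 + 10^+0.42)
   = 1 / (1 + 50.119 + 2.6303) = 1/53.749 = 0.01861
[CO2*] = α₀ × DIC = 0.01861 × 2.25 = 0.0419 mmol/kg

[CO2*] = 0.0419 mmol/kg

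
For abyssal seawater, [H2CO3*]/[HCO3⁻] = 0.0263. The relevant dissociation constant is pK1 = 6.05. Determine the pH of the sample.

From K1 = [H⁺][HCO3⁻]/[H2CO3*]:  pH = pK1 − log₁₀([H2CO3*]/[HCO3⁻])
log₁₀(0.0263) = -1.580
pH = 6.05 − (-1.580) = 7.63

pH = 7.63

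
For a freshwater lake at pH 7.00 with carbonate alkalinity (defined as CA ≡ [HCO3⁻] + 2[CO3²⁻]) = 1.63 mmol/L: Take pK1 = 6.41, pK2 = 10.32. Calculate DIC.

DIC = 2.05 mmol/L

CA = [HCO3⁻] + 2[CO3²⁻] = (α₁ + 2α₂)·DIC
At pH 7.00: [H⁺]/K1 = 10^-0.59 = 0.25704, K2/[H⁺] = 10^-3.32 = 0.00047863
α₁ = 1/(1 + 0.25704 + 0.00047863) = 1/1.2575 = 0.7952; α₂ = α₁·K2/[H⁺] = 0.0003806
α₁ + 2α₂ = 0.7960
DIC = CA / (α₁ + 2α₂) = 1.63 / 0.7960 = 2.05 mmol/L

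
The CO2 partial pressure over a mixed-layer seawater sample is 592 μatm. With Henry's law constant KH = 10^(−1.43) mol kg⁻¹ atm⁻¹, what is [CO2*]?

KH = 10^(−1.43) = 3.715×10^-2 mol kg⁻¹ atm⁻¹
[CO2*] = KH · pCO2 = 3.715×10^-2 × 592×10^-6 atm = 2.20×10^-5 mol/kg

[CO2*] = 22.0 μmol/kg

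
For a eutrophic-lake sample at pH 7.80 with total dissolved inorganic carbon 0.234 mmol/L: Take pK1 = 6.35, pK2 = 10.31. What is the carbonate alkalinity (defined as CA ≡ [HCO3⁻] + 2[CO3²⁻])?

CA = [HCO3⁻] + 2[CO3²⁻] = (α₁ + 2α₂)·DIC
At pH 7.80: [H⁺]/K1 = 10^-1.45 = 0.035481, K2/[H⁺] = 10^-2.51 = 0.0030903
α₁ = 1/(1 + 0.035481 + 0.0030903) = 1/1.0386 = 0.9629; α₂ = α₁·K2/[H⁺] = 0.002976
α₁ + 2α₂ = 0.9688
CA = 0.9688 × 0.234 = 0.227 mmol/L

CA = 0.227 mmol/L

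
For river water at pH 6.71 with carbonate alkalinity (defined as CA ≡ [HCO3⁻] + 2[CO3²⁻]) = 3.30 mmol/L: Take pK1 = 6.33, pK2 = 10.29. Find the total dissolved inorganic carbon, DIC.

DIC = 4.67 mmol/L

CA = [HCO3⁻] + 2[CO3²⁻] = (α₁ + 2α₂)·DIC
At pH 6.71: [H⁺]/K1 = 10^-0.38 = 0.41687, K2/[H⁺] = 10^-3.58 = 0.00026303
α₁ = 1/(1 + 0.41687 + 0.00026303) = 1/1.4171 = 0.7057; α₂ = α₁·K2/[H⁺] = 0.0001856
α₁ + 2α₂ = 0.7060
DIC = CA / (α₁ + 2α₂) = 3.30 / 0.7060 = 4.67 mmol/L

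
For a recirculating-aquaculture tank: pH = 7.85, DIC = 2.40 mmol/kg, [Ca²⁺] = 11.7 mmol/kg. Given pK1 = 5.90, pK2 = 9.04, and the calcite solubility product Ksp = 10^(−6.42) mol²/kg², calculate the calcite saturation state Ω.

Ω = 4.43

α₂ = 1 / (1 + [H⁺]/K2 + [H⁺]²/(K1K2)) = 1 / (1 + 10^+1.19 + 10^-0.76)
   = 1 / (1 + 15.488 + 0.17378) = 1/16.662 = 0.06002
[CO3²⁻] = α₂ × DIC = 0.06002 × 2.40 = 0.1440 mmol/kg
Ksp = 10^(−6.42) = 3.802×10^-7
Ω = [Ca²⁺][CO3²⁻]/Ksp = (11.7×10^-3)(1.440×10^-4) / 3.802×10^-7 = 4.43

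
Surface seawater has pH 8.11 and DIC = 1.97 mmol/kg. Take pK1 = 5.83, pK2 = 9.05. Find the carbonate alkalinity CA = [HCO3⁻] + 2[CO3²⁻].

CA = [HCO3⁻] + 2[CO3²⁻] = (α₁ + 2α₂)·DIC
At pH 8.11: [H⁺]/K1 = 10^-2.28 = 0.0052481, K2/[H⁺] = 10^-0.94 = 0.11482
α₁ = 1/(1 + 0.0052481 + 0.11482) = 1/1.1201 = 0.8928; α₂ = α₁·K2/[H⁺] = 0.1025
α₁ + 2α₂ = 1.0978
CA = 1.0978 × 1.97 = 2.16 mmol/kg

CA = 2.16 mmol/kg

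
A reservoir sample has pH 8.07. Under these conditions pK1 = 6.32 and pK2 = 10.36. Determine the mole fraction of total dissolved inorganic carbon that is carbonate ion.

α₂ = 0.00501

α₂ = 1 / (1 + [H⁺]/K2 + [H⁺]²/(K1K2)) = 1 / (1 + 10^+2.29 + 10^+0.54)
   = 1 / (1 + 194.98 + 3.4674) = 1/199.45 = 0.005014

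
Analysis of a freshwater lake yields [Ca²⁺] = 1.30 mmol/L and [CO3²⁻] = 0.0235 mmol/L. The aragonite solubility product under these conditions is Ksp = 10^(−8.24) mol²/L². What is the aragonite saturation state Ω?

Ksp = 10^(−8.24) = 5.754×10^-9
Ω = [Ca²⁺][CO3²⁻]/Ksp = (1.30×10^-3)(0.0235×10^-3) / 5.754×10^-9 = 5.31

Ω = 5.31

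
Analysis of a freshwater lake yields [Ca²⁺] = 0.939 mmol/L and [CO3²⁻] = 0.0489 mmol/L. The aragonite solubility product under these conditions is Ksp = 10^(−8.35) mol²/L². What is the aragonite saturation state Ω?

Ω = 10.3

Ksp = 10^(−8.35) = 4.467×10^-9
Ω = [Ca²⁺][CO3²⁻]/Ksp = (0.939×10^-3)(0.0489×10^-3) / 4.467×10^-9 = 10.3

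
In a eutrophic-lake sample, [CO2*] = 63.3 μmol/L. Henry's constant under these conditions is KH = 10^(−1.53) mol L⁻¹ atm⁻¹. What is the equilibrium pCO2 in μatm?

KH = 10^(−1.53) = 2.951×10^-2 mol L⁻¹ atm⁻¹
pCO2 = [CO2*]/KH = 63.3×10^-6 / 2.951×10^-2 = 2.14×10^-3 atm = 2140 μatm

pCO2 = 2140 μatm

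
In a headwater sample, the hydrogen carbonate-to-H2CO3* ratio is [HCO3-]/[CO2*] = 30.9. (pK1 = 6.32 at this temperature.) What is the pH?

pH = 7.81

From K1 = [H⁺][HCO3-]/[CO2*]:  pH = pK1 + log₁₀([HCO3-]/[CO2*])
log₁₀(30.9) = +1.490
pH = 6.32 + (+1.490) = 7.81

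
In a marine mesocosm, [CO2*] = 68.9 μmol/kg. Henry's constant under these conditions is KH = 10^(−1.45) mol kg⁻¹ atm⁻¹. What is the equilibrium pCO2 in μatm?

pCO2 = 1940 μatm

KH = 10^(−1.45) = 3.548×10^-2 mol kg⁻¹ atm⁻¹
pCO2 = [CO2*]/KH = 68.9×10^-6 / 3.548×10^-2 = 1.94×10^-3 atm = 1940 μatm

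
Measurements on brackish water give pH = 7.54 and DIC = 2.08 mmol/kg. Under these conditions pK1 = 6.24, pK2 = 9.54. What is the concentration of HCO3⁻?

α₁ = 1 / (1 + [H⁺]/K1 + K2/[H⁺]) = 1 / (1 + 10^-1.30 + 10^-2.00)
   = 1 / (1 + 0.050119 + 0.010000) = 1/1.0601 = 0.9433
[HCO3⁻] = α₁ × DIC = 0.9433 × 2.08 = 1.96 mmol/kg

[HCO3⁻] = 1.96 mmol/kg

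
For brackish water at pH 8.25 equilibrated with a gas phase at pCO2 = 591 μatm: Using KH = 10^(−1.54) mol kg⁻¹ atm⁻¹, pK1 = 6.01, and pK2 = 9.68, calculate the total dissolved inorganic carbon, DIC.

DIC = 3.09 mmol/kg

[CO2*] = KH · pCO2 = 10^(−1.54) × 591×10^-6 = 1.704×10^-5 mol/kg
α₀ = 1/(1 + K1/[H⁺] + K1K2/[H⁺]²) = 1/(1 + 10^+2.24 + 10^+0.81) = 0.005518
DIC = [CO2*]/α₀ = 1.704×10^-5 / 0.005518 = 3.09 mmol/kg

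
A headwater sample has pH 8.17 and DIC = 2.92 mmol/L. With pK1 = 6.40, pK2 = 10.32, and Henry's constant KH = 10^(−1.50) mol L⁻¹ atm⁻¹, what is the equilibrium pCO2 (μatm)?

α₀ = 1 / (1 + K1/[H⁺] + K1K2/[H⁺]²) = 1 / (1 + 10^+1.77 + 10^-0.38)
   = 1 / (1 + 58.884 + 0.41687) = 1/60.301 = 0.01658
[CO2*] = α₀ × DIC = 0.01658 × 2.92 = 0.04842 mmol/L
pCO2 = [CO2*]/KH = 4.842×10^-5 / 3.162×10^-2 = 1530 μatm

pCO2 = 1530 μatm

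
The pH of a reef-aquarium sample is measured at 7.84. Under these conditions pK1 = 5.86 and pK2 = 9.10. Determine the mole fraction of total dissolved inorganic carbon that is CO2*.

α₀ = 1 / (1 + K1/[H⁺] + K1K2/[H⁺]²) = 1 / (1 + 10^+1.98 + 10^+0.72)
   = 1 / (1 + 95.499 + 5.2481) = 1/101.75 = 0.009828

α₀ = 0.00983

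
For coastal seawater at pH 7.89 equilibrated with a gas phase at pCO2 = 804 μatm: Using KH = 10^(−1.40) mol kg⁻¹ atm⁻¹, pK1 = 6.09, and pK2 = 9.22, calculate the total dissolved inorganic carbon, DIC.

[CO2*] = KH · pCO2 = 10^(−1.40) × 804×10^-6 = 3.201×10^-5 mol/kg
α₀ = 1/(1 + K1/[H⁺] + K1K2/[H⁺]²) = 1/(1 + 10^+1.80 + 10^+0.47) = 0.01491
DIC = [CO2*]/α₀ = 3.201×10^-5 / 0.01491 = 2.15 mmol/kg

DIC = 2.15 mmol/kg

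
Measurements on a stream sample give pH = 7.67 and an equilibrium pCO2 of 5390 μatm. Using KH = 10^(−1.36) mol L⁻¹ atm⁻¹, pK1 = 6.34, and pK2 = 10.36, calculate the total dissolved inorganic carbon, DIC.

DIC = 5.28 mmol/L

[CO2*] = KH · pCO2 = 10^(−1.36) × 5390×10^-6 = 2.353×10^-4 mol/L
α₀ = 1/(1 + K1/[H⁺] + K1K2/[H⁺]²) = 1/(1 + 10^+1.33 + 10^-1.36) = 0.04460
DIC = [CO2*]/α₀ = 2.353×10^-4 / 0.04460 = 5.28 mmol/L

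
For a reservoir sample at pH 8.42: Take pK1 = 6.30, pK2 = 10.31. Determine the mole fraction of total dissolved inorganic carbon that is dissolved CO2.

α₀ = 1 / (1 + K1/[H⁺] + K1K2/[H⁺]²) = 1 / (1 + 10^+2.12 + 10^+0.23)
   = 1 / (1 + 131.83 + 1.6982) = 1/134.52 = 0.007434

α₀ = 0.00743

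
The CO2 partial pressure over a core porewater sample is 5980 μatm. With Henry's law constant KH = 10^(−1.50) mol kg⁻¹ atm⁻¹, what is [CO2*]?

KH = 10^(−1.50) = 3.162×10^-2 mol kg⁻¹ atm⁻¹
[CO2*] = KH · pCO2 = 3.162×10^-2 × 5980×10^-6 atm = 1.89×10^-4 mol/kg

[CO2*] = 189 μmol/kg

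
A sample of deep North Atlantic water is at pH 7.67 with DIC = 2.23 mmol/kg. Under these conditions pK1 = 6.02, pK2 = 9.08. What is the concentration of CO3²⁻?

α₂ = 1 / (1 + [H⁺]/K2 + [H⁺]²/(K1K2)) = 1 / (1 + 10^+1.41 + 10^-0.24)
   = 1 / (1 + 25.704 + 0.57544) = 1/27.279 = 0.03666
[CO3²⁻] = α₂ × DIC = 0.03666 × 2.23 = 0.0817 mmol/kg

[CO3²⁻] = 0.0817 mmol/kg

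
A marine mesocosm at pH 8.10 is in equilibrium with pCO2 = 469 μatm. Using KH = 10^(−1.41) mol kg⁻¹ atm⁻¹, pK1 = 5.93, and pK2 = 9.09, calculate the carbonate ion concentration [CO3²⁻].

[CO2*] = KH · pCO2 = 10^(−1.41) × 469×10^-6 = 1.825×10^-5 mol/kg
α₀ = 1/(1 + K1/[H⁺] + K1K2/[H⁺]²) = 1/(1 + 10^+2.17 + 10^+1.18) = 0.006096
DIC = [CO2*]/α₀ = 1.825×10^-5 / 0.006096 = 2.993 mmol/kg
[CO3²⁻] = α₂·DIC; α₂ = 0.09226, so [CO3²⁻] = 0.09226 × 2.993 = 0.276 mmol/kg

[CO3²⁻] = 0.276 mmol/kg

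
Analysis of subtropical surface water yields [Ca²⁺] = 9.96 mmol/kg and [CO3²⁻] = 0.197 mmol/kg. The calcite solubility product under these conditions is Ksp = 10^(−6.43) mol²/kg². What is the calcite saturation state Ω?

Ksp = 10^(−6.43) = 3.715×10^-7
Ω = [Ca²⁺][CO3²⁻]/Ksp = (9.96×10^-3)(0.197×10^-3) / 3.715×10^-7 = 5.28

Ω = 5.28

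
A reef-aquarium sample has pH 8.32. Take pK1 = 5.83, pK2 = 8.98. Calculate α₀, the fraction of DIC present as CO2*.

α₀ = 0.00265

α₀ = 1 / (1 + K1/[H⁺] + K1K2/[H⁺]²) = 1 / (1 + 10^+2.49 + 10^+1.83)
   = 1 / (1 + 309.03 + 67.608) = 1/377.64 = 0.002648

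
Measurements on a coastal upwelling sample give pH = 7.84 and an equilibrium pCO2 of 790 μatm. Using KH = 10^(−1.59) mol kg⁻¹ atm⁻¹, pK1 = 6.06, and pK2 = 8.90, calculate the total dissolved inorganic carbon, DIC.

DIC = 1.35 mmol/kg

[CO2*] = KH · pCO2 = 10^(−1.59) × 790×10^-6 = 2.031×10^-5 mol/kg
α₀ = 1/(1 + K1/[H⁺] + K1K2/[H⁺]²) = 1/(1 + 10^+1.78 + 10^+0.72) = 0.01504
DIC = [CO2*]/α₀ = 2.031×10^-5 / 0.01504 = 1.35 mmol/kg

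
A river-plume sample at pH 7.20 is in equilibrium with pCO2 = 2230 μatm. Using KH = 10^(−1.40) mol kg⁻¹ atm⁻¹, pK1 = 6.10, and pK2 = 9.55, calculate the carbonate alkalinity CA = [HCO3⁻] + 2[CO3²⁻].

[CO2*] = KH · pCO2 = 10^(−1.40) × 2230×10^-6 = 8.878×10^-5 mol/kg
α₀ = 1/(1 + K1/[H⁺] + K1K2/[H⁺]²) = 1/(1 + 10^+1.10 + 10^-1.25) = 0.07328
DIC = [CO2*]/α₀ = 8.878×10^-5 / 0.07328 = 1.211 mmol/kg
CA = (α₁ + 2α₂)·DIC = (0.9226 + 2×0.004121) × 1.211 = 1.13 mmol/kg

CA = 1.13 mmol/kg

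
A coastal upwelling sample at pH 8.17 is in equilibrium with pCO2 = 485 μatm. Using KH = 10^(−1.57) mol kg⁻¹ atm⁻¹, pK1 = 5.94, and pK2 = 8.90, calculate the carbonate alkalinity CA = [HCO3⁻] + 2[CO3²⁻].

CA = 3.04 mmol/kg

[CO2*] = KH · pCO2 = 10^(−1.57) × 485×10^-6 = 1.305×10^-5 mol/kg
α₀ = 1/(1 + K1/[H⁺] + K1K2/[H⁺]²) = 1/(1 + 10^+2.23 + 10^+1.50) = 0.004940
DIC = [CO2*]/α₀ = 1.305×10^-5 / 0.004940 = 2.643 mmol/kg
CA = (α₁ + 2α₂)·DIC = (0.8389 + 2×0.1562) × 2.643 = 3.04 mmol/kg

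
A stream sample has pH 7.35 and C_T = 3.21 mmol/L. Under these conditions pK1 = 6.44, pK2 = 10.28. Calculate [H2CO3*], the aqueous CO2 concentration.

[CO2*] = 0.351 mmol/L

α₀ = 1 / (1 + K1/[H⁺] + K1K2/[H⁺]²) = 1 / (1 + 10^+0.91 + 10^-2.02)
   = 1 / (1 + 8.1283 + 0.0095499) = 1/9.1379 = 0.1094
[CO2*] = α₀ × DIC = 0.1094 × 3.21 = 0.351 mmol/L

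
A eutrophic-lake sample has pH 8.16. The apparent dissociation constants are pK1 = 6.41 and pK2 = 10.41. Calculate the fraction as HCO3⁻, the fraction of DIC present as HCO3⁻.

α₁ = 0.977

α₁ = 1 / (1 + [H⁺]/K1 + K2/[H⁺]) = 1 / (1 + 10^-1.75 + 10^-2.25)
   = 1 / (1 + 0.017783 + 0.0056234) = 1/1.0234 = 0.9771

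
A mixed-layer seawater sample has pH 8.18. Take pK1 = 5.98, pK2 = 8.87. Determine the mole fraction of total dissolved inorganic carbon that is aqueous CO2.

α₀ = 1 / (1 + K1/[H⁺] + K1K2/[H⁺]²) = 1 / (1 + 10^+2.20 + 10^+1.51)
   = 1 / (1 + 158.49 + 32.359) = 1/191.85 = 0.005212

α₀ = 0.00521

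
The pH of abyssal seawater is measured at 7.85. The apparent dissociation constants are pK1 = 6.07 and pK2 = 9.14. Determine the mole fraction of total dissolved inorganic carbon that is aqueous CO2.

α₀ = 1 / (1 + K1/[H⁺] + K1K2/[H⁺]²) = 1 / (1 + 10^+1.78 + 10^+0.49)
   = 1 / (1 + 60.256 + 3.0903) = 1/64.346 = 0.01554

α₀ = 0.0155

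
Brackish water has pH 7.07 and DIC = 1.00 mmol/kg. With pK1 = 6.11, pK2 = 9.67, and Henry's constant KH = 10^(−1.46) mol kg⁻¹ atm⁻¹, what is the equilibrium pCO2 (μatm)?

pCO2 = 2840 μatm

α₀ = 1 / (1 + K1/[H⁺] + K1K2/[H⁺]²) = 1 / (1 + 10^+0.96 + 10^-1.64)
   = 1 / (1 + 9.1201 + 0.022909) = 1/10.143 = 0.09859
[CO2*] = α₀ × DIC = 0.09859 × 1.00 = 0.09859 mmol/kg
pCO2 = [CO2*]/KH = 9.859×10^-5 / 3.467×10^-2 = 2840 μatm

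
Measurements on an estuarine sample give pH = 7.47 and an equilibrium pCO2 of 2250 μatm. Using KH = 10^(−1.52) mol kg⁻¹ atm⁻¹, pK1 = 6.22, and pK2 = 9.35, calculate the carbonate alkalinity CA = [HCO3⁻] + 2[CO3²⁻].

[CO2*] = KH · pCO2 = 10^(−1.52) × 2250×10^-6 = 6.795×10^-5 mol/kg
α₀ = 1/(1 + K1/[H⁺] + K1K2/[H⁺]²) = 1/(1 + 10^+1.25 + 10^-0.63) = 0.05258
DIC = [CO2*]/α₀ = 6.795×10^-5 / 0.05258 = 1.292 mmol/kg
CA = (α₁ + 2α₂)·DIC = (0.9351 + 2×0.01233) × 1.292 = 1.24 mmol/kg

CA = 1.24 mmol/kg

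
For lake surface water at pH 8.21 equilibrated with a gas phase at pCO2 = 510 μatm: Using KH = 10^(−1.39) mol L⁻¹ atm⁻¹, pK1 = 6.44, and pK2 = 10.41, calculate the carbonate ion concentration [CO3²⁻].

[CO3²⁻] = 7.72 μmol/L

[CO2*] = KH · pCO2 = 10^(−1.39) × 510×10^-6 = 2.078×10^-5 mol/L
α₀ = 1/(1 + K1/[H⁺] + K1K2/[H⁺]²) = 1/(1 + 10^+1.77 + 10^-0.43) = 0.01660
DIC = [CO2*]/α₀ = 2.078×10^-5 / 0.01660 = 1.252 mmol/L
[CO3²⁻] = α₂·DIC; α₂ = 0.006166, so [CO3²⁻] = 0.006166 × 1.252 = 0.00772 mmol/L = 7.72 μmol/L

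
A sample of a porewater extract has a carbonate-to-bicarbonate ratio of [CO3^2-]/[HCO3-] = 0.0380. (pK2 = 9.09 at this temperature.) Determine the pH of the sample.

From K2 = [H⁺][CO3^2-]/[HCO3-]:  pH = pK2 + log₁₀([CO3^2-]/[HCO3-])
log₁₀(0.0380) = -1.420
pH = 9.09 + (-1.420) = 7.67

pH = 7.67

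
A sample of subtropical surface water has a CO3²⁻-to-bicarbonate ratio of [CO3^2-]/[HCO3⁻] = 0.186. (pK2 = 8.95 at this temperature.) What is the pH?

From K2 = [H⁺][CO3^2-]/[HCO3⁻]:  pH = pK2 + log₁₀([CO3^2-]/[HCO3⁻])
log₁₀(0.186) = -0.730
pH = 8.95 + (-0.730) = 8.22

pH = 8.22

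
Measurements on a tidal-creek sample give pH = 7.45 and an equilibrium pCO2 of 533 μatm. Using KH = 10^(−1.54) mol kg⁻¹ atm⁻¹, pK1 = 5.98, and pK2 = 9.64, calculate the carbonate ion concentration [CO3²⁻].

[CO2*] = KH · pCO2 = 10^(−1.54) × 533×10^-6 = 1.537×10^-5 mol/kg
α₀ = 1/(1 + K1/[H⁺] + K1K2/[H⁺]²) = 1/(1 + 10^+1.47 + 10^-0.72) = 0.03257
DIC = [CO2*]/α₀ = 1.537×10^-5 / 0.03257 = 0.4720 mmol/kg
[CO3²⁻] = α₂·DIC; α₂ = 0.006206, so [CO3²⁻] = 0.006206 × 0.4720 = 0.00293 mmol/kg = 2.93 μmol/kg

[CO3²⁻] = 2.93 μmol/kg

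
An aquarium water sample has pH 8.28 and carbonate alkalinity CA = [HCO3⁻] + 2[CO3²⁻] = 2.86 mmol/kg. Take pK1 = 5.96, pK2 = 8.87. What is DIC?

CA = [HCO3⁻] + 2[CO3²⁻] = (α₁ + 2α₂)·DIC
At pH 8.28: [H⁺]/K1 = 10^-2.32 = 0.0047863, K2/[H⁺] = 10^-0.59 = 0.25704
α₁ = 1/(1 + 0.0047863 + 0.25704) = 1/1.2618 = 0.7925; α₂ = α₁·K2/[H⁺] = 0.2037
α₁ + 2α₂ = 1.1999
DIC = CA / (α₁ + 2α₂) = 2.86 / 1.1999 = 2.38 mmol/kg

DIC = 2.38 mmol/kg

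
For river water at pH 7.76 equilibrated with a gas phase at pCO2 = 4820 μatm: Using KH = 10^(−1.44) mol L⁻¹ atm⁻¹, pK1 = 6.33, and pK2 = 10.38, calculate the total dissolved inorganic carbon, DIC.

DIC = 4.90 mmol/L

[CO2*] = KH · pCO2 = 10^(−1.44) × 4820×10^-6 = 1.750×10^-4 mol/L
α₀ = 1/(1 + K1/[H⁺] + K1K2/[H⁺]²) = 1/(1 + 10^+1.43 + 10^-1.19) = 0.03574
DIC = [CO2*]/α₀ = 1.750×10^-4 / 0.03574 = 4.90 mmol/L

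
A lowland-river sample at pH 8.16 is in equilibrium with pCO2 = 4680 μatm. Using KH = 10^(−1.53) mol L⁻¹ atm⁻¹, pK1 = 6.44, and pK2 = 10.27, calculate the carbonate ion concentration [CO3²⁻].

[CO3²⁻] = 0.0563 mmol/L

[CO2*] = KH · pCO2 = 10^(−1.53) × 4680×10^-6 = 1.381×10^-4 mol/L
α₀ = 1/(1 + K1/[H⁺] + K1K2/[H⁺]²) = 1/(1 + 10^+1.72 + 10^-0.39) = 0.01856
DIC = [CO2*]/α₀ = 1.381×10^-4 / 0.01856 = 7.443 mmol/L
[CO3²⁻] = α₂·DIC; α₂ = 0.007560, so [CO3²⁻] = 0.007560 × 7.443 = 0.0563 mmol/L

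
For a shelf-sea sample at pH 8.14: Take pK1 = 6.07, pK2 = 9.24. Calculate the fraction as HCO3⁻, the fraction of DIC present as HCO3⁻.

α₁ = 0.919

α₁ = 1 / (1 + [H⁺]/K1 + K2/[H⁺]) = 1 / (1 + 10^-2.07 + 10^-1.10)
   = 1 / (1 + 0.0085114 + 0.079433) = 1/1.0879 = 0.9192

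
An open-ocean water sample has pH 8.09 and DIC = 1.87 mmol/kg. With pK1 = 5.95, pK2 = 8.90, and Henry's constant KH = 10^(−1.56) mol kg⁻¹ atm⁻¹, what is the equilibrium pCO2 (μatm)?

pCO2 = 423 μatm

α₀ = 1 / (1 + K1/[H⁺] + K1K2/[H⁺]²) = 1 / (1 + 10^+2.14 + 10^+1.33)
   = 1 / (1 + 138.04 + 21.380) = 1/160.42 = 0.006234
[CO2*] = α₀ × DIC = 0.006234 × 1.87 = 0.01166 mmol/kg = 11.66 μmol/kg
pCO2 = [CO2*]/KH = 1.166×10^-5 / 2.754×10^-2 = 423 μatm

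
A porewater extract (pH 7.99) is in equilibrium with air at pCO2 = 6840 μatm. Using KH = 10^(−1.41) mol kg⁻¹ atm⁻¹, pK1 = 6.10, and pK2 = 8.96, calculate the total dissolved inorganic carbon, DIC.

DIC = 23.1 mmol/kg

[CO2*] = KH · pCO2 = 10^(−1.41) × 6840×10^-6 = 2.661×10^-4 mol/kg
α₀ = 1/(1 + K1/[H⁺] + K1K2/[H⁺]²) = 1/(1 + 10^+1.89 + 10^+0.92) = 0.01150
DIC = [CO2*]/α₀ = 2.661×10^-4 / 0.01150 = 23.1 mmol/kg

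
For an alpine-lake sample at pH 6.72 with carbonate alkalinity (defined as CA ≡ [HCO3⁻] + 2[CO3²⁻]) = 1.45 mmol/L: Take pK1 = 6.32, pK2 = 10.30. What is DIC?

CA = [HCO3⁻] + 2[CO3²⁻] = (α₁ + 2α₂)·DIC
At pH 6.72: [H⁺]/K1 = 10^-0.40 = 0.39811, K2/[H⁺] = 10^-3.58 = 0.00026303
α₁ = 1/(1 + 0.39811 + 0.00026303) = 1/1.3984 = 0.7151; α₂ = α₁·K2/[H⁺] = 0.0001881
α₁ + 2α₂ = 0.7155
DIC = CA / (α₁ + 2α₂) = 1.45 / 0.7155 = 2.03 mmol/L

DIC = 2.03 mmol/L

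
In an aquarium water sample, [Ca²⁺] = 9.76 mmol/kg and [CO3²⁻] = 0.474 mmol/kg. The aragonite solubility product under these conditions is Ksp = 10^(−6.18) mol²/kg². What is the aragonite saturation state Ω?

Ω = 7.00

Ksp = 10^(−6.18) = 6.607×10^-7
Ω = [Ca²⁺][CO3²⁻]/Ksp = (9.76×10^-3)(0.474×10^-3) / 6.607×10^-7 = 7.00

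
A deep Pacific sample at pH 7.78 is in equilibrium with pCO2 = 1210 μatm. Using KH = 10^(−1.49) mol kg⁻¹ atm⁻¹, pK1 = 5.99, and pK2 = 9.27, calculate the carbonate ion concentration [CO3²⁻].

[CO3²⁻] = 0.0781 mmol/kg

[CO2*] = KH · pCO2 = 10^(−1.49) × 1210×10^-6 = 3.915×10^-5 mol/kg
α₀ = 1/(1 + K1/[H⁺] + K1K2/[H⁺]²) = 1/(1 + 10^+1.79 + 10^+0.30) = 0.01547
DIC = [CO2*]/α₀ = 3.915×10^-5 / 0.01547 = 2.532 mmol/kg
[CO3²⁻] = α₂·DIC; α₂ = 0.03086, so [CO3²⁻] = 0.03086 × 2.532 = 0.0781 mmol/kg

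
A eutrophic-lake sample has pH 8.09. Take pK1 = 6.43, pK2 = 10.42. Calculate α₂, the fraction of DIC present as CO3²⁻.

α₂ = 0.00456

α₂ = 1 / (1 + [H⁺]/K2 + [H⁺]²/(K1K2)) = 1 / (1 + 10^+2.33 + 10^+0.67)
   = 1 / (1 + 213.80 + 4.6774) = 1/219.47 = 0.004556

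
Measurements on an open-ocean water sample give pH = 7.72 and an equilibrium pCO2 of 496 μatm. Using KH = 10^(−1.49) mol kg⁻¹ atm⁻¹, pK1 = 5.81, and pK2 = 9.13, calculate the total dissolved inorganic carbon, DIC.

[CO2*] = KH · pCO2 = 10^(−1.49) × 496×10^-6 = 1.605×10^-5 mol/kg
α₀ = 1/(1 + K1/[H⁺] + K1K2/[H⁺]²) = 1/(1 + 10^+1.91 + 10^+0.50) = 0.01170
DIC = [CO2*]/α₀ = 1.605×10^-5 / 0.01170 = 1.37 mmol/kg

DIC = 1.37 mmol/kg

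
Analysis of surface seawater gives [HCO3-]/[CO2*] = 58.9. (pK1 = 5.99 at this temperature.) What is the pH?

pH = 7.76

From K1 = [H⁺][HCO3-]/[CO2*]:  pH = pK1 + log₁₀([HCO3-]/[CO2*])
log₁₀(58.9) = +1.770
pH = 5.99 + (+1.770) = 7.76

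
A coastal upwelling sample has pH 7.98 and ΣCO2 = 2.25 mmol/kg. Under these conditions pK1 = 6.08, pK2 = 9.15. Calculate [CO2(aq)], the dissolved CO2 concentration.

[CO2*] = 0.0262 mmol/kg

α₀ = 1 / (1 + K1/[H⁺] + K1K2/[H⁺]²) = 1 / (1 + 10^+1.90 + 10^+0.73)
   = 1 / (1 + 79.433 + 5.3703) = 1/85.803 = 0.01165
[CO2*] = α₀ × DIC = 0.01165 × 2.25 = 0.0262 mmol/kg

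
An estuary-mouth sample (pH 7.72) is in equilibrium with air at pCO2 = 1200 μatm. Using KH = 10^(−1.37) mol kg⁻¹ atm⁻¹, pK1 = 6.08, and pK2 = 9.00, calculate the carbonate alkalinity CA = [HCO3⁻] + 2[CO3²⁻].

CA = 2.47 mmol/kg

[CO2*] = KH · pCO2 = 10^(−1.37) × 1200×10^-6 = 5.119×10^-5 mol/kg
α₀ = 1/(1 + K1/[H⁺] + K1K2/[H⁺]²) = 1/(1 + 10^+1.64 + 10^+0.36) = 0.02130
DIC = [CO2*]/α₀ = 5.119×10^-5 / 0.02130 = 2.403 mmol/kg
CA = (α₁ + 2α₂)·DIC = (0.9299 + 2×0.04880) × 2.403 = 2.47 mmol/kg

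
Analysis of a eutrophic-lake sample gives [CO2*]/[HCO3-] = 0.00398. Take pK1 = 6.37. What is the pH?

pH = 8.77

From K1 = [H⁺][HCO3-]/[CO2*]:  pH = pK1 − log₁₀([CO2*]/[HCO3-])
log₁₀(0.00398) = -2.400
pH = 6.37 − (-2.400) = 8.77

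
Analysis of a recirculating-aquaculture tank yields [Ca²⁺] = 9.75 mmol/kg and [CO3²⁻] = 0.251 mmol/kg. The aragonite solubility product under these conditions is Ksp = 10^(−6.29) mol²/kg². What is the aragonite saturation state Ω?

Ω = 4.77

Ksp = 10^(−6.29) = 5.129×10^-7
Ω = [Ca²⁺][CO3²⁻]/Ksp = (9.75×10^-3)(0.251×10^-3) / 5.129×10^-7 = 4.77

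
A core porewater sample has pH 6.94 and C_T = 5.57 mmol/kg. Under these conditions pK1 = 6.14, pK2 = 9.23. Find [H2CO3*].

[CO2*] = 0.759 mmol/kg

α₀ = 1 / (1 + K1/[H⁺] + K1K2/[H⁺]²) = 1 / (1 + 10^+0.80 + 10^-1.49)
   = 1 / (1 + 6.3096 + 0.032359) = 1/7.3419 = 0.1362
[CO2*] = α₀ × DIC = 0.1362 × 5.57 = 0.759 mmol/kg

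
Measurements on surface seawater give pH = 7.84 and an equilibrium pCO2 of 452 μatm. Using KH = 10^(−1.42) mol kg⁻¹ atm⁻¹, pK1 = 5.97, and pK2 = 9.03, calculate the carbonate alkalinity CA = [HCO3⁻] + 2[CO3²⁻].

[CO2*] = KH · pCO2 = 10^(−1.42) × 452×10^-6 = 1.718×10^-5 mol/kg
α₀ = 1/(1 + K1/[H⁺] + K1K2/[H⁺]²) = 1/(1 + 10^+1.87 + 10^+0.68) = 0.01251
DIC = [CO2*]/α₀ = 1.718×10^-5 / 0.01251 = 1.373 mmol/kg
CA = (α₁ + 2α₂)·DIC = (0.9276 + 2×0.05989) × 1.373 = 1.44 mmol/kg

CA = 1.44 mmol/kg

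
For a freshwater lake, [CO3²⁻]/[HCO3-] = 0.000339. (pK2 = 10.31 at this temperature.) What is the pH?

From K2 = [H⁺][CO3²⁻]/[HCO3-]:  pH = pK2 + log₁₀([CO3²⁻]/[HCO3-])
log₁₀(0.000339) = -3.470
pH = 10.31 + (-3.470) = 6.84

pH = 6.84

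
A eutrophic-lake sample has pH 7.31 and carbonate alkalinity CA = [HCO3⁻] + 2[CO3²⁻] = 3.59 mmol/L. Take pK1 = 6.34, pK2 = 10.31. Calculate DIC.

CA = [HCO3⁻] + 2[CO3²⁻] = (α₁ + 2α₂)·DIC
At pH 7.31: [H⁺]/K1 = 10^-0.97 = 0.10715, K2/[H⁺] = 10^-3.00 = 0.0010000
α₁ = 1/(1 + 0.10715 + 0.0010000) = 1/1.1082 = 0.9024; α₂ = α₁·K2/[H⁺] = 0.0009024
α₁ + 2α₂ = 0.9042
DIC = CA / (α₁ + 2α₂) = 3.59 / 0.9042 = 3.97 mmol/L

DIC = 3.97 mmol/L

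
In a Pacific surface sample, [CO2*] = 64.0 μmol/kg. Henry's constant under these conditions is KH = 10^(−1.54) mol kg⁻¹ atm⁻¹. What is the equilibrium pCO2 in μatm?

pCO2 = 2220 μatm

KH = 10^(−1.54) = 2.884×10^-2 mol kg⁻¹ atm⁻¹
pCO2 = [CO2*]/KH = 64.0×10^-6 / 2.884×10^-2 = 2.22×10^-3 atm = 2220 μatm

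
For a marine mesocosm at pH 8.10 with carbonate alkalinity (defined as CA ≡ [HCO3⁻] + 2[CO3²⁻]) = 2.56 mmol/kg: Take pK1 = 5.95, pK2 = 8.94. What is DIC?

CA = [HCO3⁻] + 2[CO3²⁻] = (α₁ + 2α₂)·DIC
At pH 8.10: [H⁺]/K1 = 10^-2.15 = 0.0070795, K2/[H⁺] = 10^-0.84 = 0.14454
α₁ = 1/(1 + 0.0070795 + 0.14454) = 1/1.1516 = 0.8683; α₂ = α₁·K2/[H⁺] = 0.1255
α₁ + 2α₂ = 1.1194
DIC = CA / (α₁ + 2α₂) = 2.56 / 1.1194 = 2.29 mmol/kg

DIC = 2.29 mmol/kg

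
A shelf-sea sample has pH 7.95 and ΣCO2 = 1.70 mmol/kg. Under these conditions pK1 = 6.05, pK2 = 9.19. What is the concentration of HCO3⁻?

α₁ = 1 / (1 + [H⁺]/K1 + K2/[H⁺]) = 1 / (1 + 10^-1.90 + 10^-1.24)
   = 1 / (1 + 0.012589 + 0.057544) = 1/1.0701 = 0.9345
[HCO3⁻] = α₁ × DIC = 0.9345 × 1.70 = 1.59 mmol/kg

[HCO3⁻] = 1.59 mmol/kg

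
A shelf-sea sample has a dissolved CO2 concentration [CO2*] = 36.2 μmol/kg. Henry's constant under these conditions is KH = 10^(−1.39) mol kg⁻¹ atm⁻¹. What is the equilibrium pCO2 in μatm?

pCO2 = 889 μatm

KH = 10^(−1.39) = 4.074×10^-2 mol kg⁻¹ atm⁻¹
pCO2 = [CO2*]/KH = 36.2×10^-6 / 4.074×10^-2 = 8.89×10^-4 atm = 889 μatm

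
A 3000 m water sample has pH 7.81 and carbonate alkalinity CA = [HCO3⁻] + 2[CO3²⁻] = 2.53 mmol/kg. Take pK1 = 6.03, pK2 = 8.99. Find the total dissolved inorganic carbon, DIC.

CA = [HCO3⁻] + 2[CO3²⁻] = (α₁ + 2α₂)·DIC
At pH 7.81: [H⁺]/K1 = 10^-1.78 = 0.016596, K2/[H⁺] = 10^-1.18 = 0.066069
α₁ = 1/(1 + 0.016596 + 0.066069) = 1/1.0827 = 0.9236; α₂ = α₁·K2/[H⁺] = 0.06102
α₁ + 2α₂ = 1.0457
DIC = CA / (α₁ + 2α₂) = 2.53 / 1.0457 = 2.42 mmol/kg

DIC = 2.42 mmol/kg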